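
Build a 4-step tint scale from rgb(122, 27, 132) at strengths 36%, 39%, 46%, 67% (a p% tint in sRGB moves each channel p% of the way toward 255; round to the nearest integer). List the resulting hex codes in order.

36%: (122 + 47.88 = 169.88→170, 27 + 82.08 = 109.08→109, 132 + 44.28 = 176.28→176) → #AA6DB0
39%: (122 + 51.87 = 173.87→174, 27 + 88.92 = 115.92→116, 132 + 47.97 = 179.97→180) → #AE74B4
46%: (122 + 61.18 = 183.18→183, 27 + 104.88 = 131.88→132, 132 + 56.58 = 188.58→189) → #B784BD
67%: (122 + 89.11 = 211.11→211, 27 + 152.76 = 179.76→180, 132 + 82.41 = 214.41→214) → #D3B4D6

#AA6DB0, #AE74B4, #B784BD, #D3B4D6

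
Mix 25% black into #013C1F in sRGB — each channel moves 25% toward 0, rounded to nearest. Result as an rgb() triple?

rgb(1, 45, 23)

#013C1F is rgb(1, 60, 31).
Lerp each channel 25% toward 0:
  R: 1 + 0.25×(0−1) = 1 − 0.25 = 0.75 → 1
  G: 60 + 0.25×(0−60) = 60 − 15 = 45 → 45
  B: 31 − 7.75 = 23.25 → 23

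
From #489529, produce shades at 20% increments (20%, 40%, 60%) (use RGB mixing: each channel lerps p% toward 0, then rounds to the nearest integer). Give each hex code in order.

#3A7721, #2B5919, #1D3C10

#489529 is rgb(72, 149, 41).
20%: (72 − 14.4 = 57.6→58, 149 − 29.8 = 119.2→119, 41 − 8.2 = 32.8→33) → #3A7721
40%: (72 − 28.8 = 43.2→43, 149 − 59.6 = 89.4→89, 41 − 16.4 = 24.6→25) → #2B5919
60%: (72 − 43.2 = 28.8→29, 149 − 89.4 = 59.6→60, 41 − 24.6 = 16.4→16) → #1D3C10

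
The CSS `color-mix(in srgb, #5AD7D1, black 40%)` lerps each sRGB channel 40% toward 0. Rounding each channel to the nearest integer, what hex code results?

#36817D

#5AD7D1 is rgb(90, 215, 209).
Lerp each channel 40% toward 0:
  R: 90 + 0.4×(0−90) = 90 − 36 = 54 → 54
  G: 215 + 0.4×(0−215) = 215 − 86 = 129 → 129
  B: 209 + 0.4×(0−209) = 209 − 83.6 = 125.4 → 125
rgb(54, 129, 125) = #36817D.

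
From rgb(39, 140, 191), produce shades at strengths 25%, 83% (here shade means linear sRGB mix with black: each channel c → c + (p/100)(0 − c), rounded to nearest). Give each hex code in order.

25%: (39 − 9.75 = 29.25→29, 140 − 35 = 105→105, 191 − 47.75 = 143.25→143) → #1D698F
83%: (39 − 32.37 = 6.63→7, 140 − 116.2 = 23.8→24, 191 − 158.53 = 32.47→32) → #071820

#1D698F, #071820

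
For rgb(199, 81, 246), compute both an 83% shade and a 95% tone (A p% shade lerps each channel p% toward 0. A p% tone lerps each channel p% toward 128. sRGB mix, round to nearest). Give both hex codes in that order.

#220E2A, #847E86

83% shade:
  R: 199 + 0.83×(0−199) = 199 − 165.17 = 33.83 → 34
  G: 81 − 67.23 = 13.77 → 14
  B: 246 − 204.18 = 41.82 → 42
  → #220E2A
95% tone:
  R: 199 − 67.45 = 131.55 → 132
  G: 81 + 0.95×(128−81) = 81 + 44.65 = 125.65 → 126
  B: 246 + 0.95×(128−246) = 246 − 112.1 = 133.9 → 134
  → #847E86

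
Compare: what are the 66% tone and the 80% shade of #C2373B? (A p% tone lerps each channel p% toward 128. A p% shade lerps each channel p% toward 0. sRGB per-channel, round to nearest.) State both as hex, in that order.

#966769, #270B0C

#C2373B is rgb(194, 55, 59).
66% tone:
  R: 194 + 0.66×(128−194) = 194 − 43.56 = 150.44 → 150
  G: 55 + 0.66×(128−55) = 55 + 48.18 = 103.18 → 103
  B: 59 + 45.54 = 104.54 → 105
  → #966769
80% shade:
  R: 194 − 155.2 = 38.8 → 39
  G: 55 − 44 = 11 → 11
  B: 59 + 0.8×(0−59) = 59 − 47.2 = 11.8 → 12
  → #270B0C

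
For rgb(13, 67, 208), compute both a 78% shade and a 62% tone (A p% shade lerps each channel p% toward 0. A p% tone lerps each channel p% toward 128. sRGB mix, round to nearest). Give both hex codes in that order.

#030f2e, #54699e

78% shade:
  R: 13 + 0.78×(0−13) = 13 − 10.14 = 2.86 → 3
  G: 67 + 0.78×(0−67) = 67 − 52.26 = 14.74 → 15
  B: 208 + 0.78×(0−208) = 208 − 162.24 = 45.76 → 46
  → #030f2e
62% tone:
  R: 13 + 0.62×(128−13) = 13 + 71.3 = 84.3 → 84
  G: 67 + 37.82 = 104.82 → 105
  B: 208 − 49.6 = 158.4 → 158
  → #54699e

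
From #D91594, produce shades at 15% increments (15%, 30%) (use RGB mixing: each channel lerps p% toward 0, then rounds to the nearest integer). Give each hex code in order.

#D91594 is rgb(217, 21, 148).
15%: (217 − 32.55 = 184.45→184, 21 − 3.15 = 17.85→18, 148 − 22.2 = 125.8→126) → #B8127E
30%: (217 − 65.1 = 151.9→152, 21 − 6.3 = 14.7→15, 148 − 44.4 = 103.6→104) → #980F68

#B8127E, #980F68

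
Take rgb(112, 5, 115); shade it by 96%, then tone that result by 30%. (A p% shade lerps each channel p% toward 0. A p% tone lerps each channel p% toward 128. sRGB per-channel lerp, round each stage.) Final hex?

Per channel, c → c + 0.96(0 − c):
  R: 112 + 0.96×(0−112) = 112 − 107.52 = 4.48 → 4
  G: 5 + 0.96×(0−5) = 5 − 4.8 = 0.2 → 0
  B: 115 − 110.4 = 4.6 → 5
After the shade: rgb(4, 0, 5) = #040005.
Lerp each channel 30% toward 128:
  R: 4 + 37.2 = 41.2 → 41
  G: 0 + 0.3×(128−0) = 0 + 38.4 = 38.4 → 38
  B: 5 + 0.3×(128−5) = 5 + 36.9 = 41.9 → 42
rgb(41, 38, 42) = #29262a.

#29262a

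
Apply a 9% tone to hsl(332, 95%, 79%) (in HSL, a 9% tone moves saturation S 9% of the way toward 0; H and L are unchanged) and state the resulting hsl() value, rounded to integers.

S moves 9% from 95 toward 0: 95 − 8.55 = 86.45 → 86.
H and L are unchanged.

hsl(332, 86%, 79%)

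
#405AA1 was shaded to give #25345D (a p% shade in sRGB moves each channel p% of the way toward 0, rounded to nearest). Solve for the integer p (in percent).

42%

#405AA1 is rgb(64, 90, 161); #25345D is rgb(37, 52, 93).
On the B channel (widest range): 93 ≈ 161 + (p/100)(0 − 161), so p ≈ 100×(93 − 161)/(0 − 161) = -6800/-161 = 42.24.
p = 42 reproduces all three channels after rounding.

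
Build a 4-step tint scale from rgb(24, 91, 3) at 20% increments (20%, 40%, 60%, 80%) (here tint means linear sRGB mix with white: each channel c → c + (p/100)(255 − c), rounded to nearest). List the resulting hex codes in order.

#467c35, #749d68, #a3bd9a, #d1decd

20%: (24 + 46.2 = 70.2→70, 91 + 32.8 = 123.8→124, 3 + 50.4 = 53.4→53) → #467c35
40%: (24 + 92.4 = 116.4→116, 91 + 65.6 = 156.6→157, 3 + 100.8 = 103.8→104) → #749d68
60%: (24 + 138.6 = 162.6→163, 91 + 98.4 = 189.4→189, 3 + 151.2 = 154.2→154) → #a3bd9a
80%: (24 + 184.8 = 208.8→209, 91 + 131.2 = 222.2→222, 3 + 201.6 = 204.6→205) → #d1decd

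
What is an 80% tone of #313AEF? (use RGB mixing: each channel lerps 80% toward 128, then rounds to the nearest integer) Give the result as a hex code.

#313AEF is rgb(49, 58, 239).
Lerp each channel 80% toward 128:
  R: 49 + 0.8×(128−49) = 49 + 63.2 = 112.2 → 112
  G: 58 + 0.8×(128−58) = 58 + 56 = 114 → 114
  B: 239 − 88.8 = 150.2 → 150
rgb(112, 114, 150) = #707296.

#707296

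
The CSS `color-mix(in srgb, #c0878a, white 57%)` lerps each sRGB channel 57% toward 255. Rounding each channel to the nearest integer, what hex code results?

#c0878a is rgb(192, 135, 138).
Per channel, c → c + 0.57(255 − c):
  R: 192 + 0.57×(255−192) = 192 + 35.91 = 227.91 → 228
  G: 135 + 68.4 = 203.4 → 203
  B: 138 + 0.57×(255−138) = 138 + 66.69 = 204.69 → 205
rgb(228, 203, 205) = #e4cbcd.

#e4cbcd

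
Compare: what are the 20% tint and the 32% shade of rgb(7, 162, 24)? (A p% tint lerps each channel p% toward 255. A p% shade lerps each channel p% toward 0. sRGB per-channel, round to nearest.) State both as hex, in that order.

#39B546, #056E10

20% tint:
  R: 7 + 49.6 = 56.6 → 57
  G: 162 + 18.6 = 180.6 → 181
  B: 24 + 0.2×(255−24) = 24 + 46.2 = 70.2 → 70
  → #39B546
32% shade:
  R: 7 + 0.32×(0−7) = 7 − 2.24 = 4.76 → 5
  G: 162 − 51.84 = 110.16 → 110
  B: 24 + 0.32×(0−24) = 24 − 7.68 = 16.32 → 16
  → #056E10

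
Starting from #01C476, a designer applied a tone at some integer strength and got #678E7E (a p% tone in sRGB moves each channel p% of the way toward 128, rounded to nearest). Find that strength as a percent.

80%

#01C476 is rgb(1, 196, 118); #678E7E is rgb(103, 142, 126).
On the R channel (widest range): 103 ≈ 1 + (p/100)(128 − 1), so p ≈ 100×(103 − 1)/(128 − 1) = 10200/127 = 80.31.
p = 80 reproduces all three channels after rounding.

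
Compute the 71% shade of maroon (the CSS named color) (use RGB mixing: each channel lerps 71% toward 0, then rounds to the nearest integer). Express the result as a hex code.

CSS maroon is rgb(128, 0, 0).
Lerp each channel 71% toward 0:
  R: 128 + 0.71×(0−128) = 128 − 90.88 = 37.12 → 37
  G: 0 + 0.71×(0−0) = 0 + 0 = 0 → 0
  B: 0 + 0.71×(0−0) = 0 + 0 = 0 → 0
rgb(37, 0, 0) = #250000.

#250000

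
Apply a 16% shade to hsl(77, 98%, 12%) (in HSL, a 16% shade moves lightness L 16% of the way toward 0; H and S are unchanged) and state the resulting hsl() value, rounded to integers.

hsl(77, 98%, 10%)

L moves 16% from 12 toward 0: 12 − 1.92 = 10.08 → 10.
H and S are unchanged.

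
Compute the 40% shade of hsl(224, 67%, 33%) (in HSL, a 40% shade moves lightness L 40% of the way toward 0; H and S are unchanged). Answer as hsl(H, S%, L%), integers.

hsl(224, 67%, 20%)

L moves 40% from 33 toward 0: 33 − 13.2 = 19.8 → 20.
H and S are unchanged.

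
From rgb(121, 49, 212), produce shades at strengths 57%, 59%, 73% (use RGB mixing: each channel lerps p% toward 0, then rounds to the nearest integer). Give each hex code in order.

57%: (121 − 68.97 = 52.03→52, 49 − 27.93 = 21.07→21, 212 − 120.84 = 91.16→91) → #34155B
59%: (121 − 71.39 = 49.61→50, 49 − 28.91 = 20.09→20, 212 − 125.08 = 86.92→87) → #321457
73%: (121 − 88.33 = 32.67→33, 49 − 35.77 = 13.23→13, 212 − 154.76 = 57.24→57) → #210D39

#34155B, #321457, #210D39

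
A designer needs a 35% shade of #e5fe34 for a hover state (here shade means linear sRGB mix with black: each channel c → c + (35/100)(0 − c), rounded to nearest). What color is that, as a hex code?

#95a522

#e5fe34 is rgb(229, 254, 52).
A 35% shade moves each channel 35% toward 0:
  R: 229 − 80.15 = 148.85 → 149
  G: 254 + 0.35×(0−254) = 254 − 88.9 = 165.1 → 165
  B: 52 + 0.35×(0−52) = 52 − 18.2 = 33.8 → 34
rgb(149, 165, 34) = #95a522.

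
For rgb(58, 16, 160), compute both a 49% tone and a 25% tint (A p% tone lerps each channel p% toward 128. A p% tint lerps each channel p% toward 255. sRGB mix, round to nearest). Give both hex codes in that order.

49% tone:
  R: 58 + 0.49×(128−58) = 58 + 34.3 = 92.3 → 92
  G: 16 + 54.88 = 70.88 → 71
  B: 160 + 0.49×(128−160) = 160 − 15.68 = 144.32 → 144
  → #5c4790
25% tint:
  R: 58 + 49.25 = 107.25 → 107
  G: 16 + 0.25×(255−16) = 16 + 59.75 = 75.75 → 76
  B: 160 + 23.75 = 183.75 → 184
  → #6b4cb8

#5c4790, #6b4cb8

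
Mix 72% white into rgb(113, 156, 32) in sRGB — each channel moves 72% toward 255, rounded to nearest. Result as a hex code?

A 72% tint moves each channel 72% toward 255:
  R: 113 + 0.72×(255−113) = 113 + 102.24 = 215.24 → 215
  G: 156 + 0.72×(255−156) = 156 + 71.28 = 227.28 → 227
  B: 32 + 0.72×(255−32) = 32 + 160.56 = 192.56 → 193
rgb(215, 227, 193) = #D7E3C1.

#D7E3C1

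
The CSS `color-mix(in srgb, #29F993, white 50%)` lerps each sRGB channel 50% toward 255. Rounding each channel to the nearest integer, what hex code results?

#29F993 is rgb(41, 249, 147).
Per channel, c → c + 0.5(255 − c):
  R: 41 + 107 = 148 → 148
  G: 249 + 3 = 252 → 252
  B: 147 + 0.5×(255−147) = 147 + 54 = 201 → 201
rgb(148, 252, 201) = #94FCC9.

#94FCC9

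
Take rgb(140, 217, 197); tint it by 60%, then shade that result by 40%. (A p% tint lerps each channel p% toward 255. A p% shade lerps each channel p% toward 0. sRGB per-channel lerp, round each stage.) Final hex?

#7d908b

Per channel, c → c + 0.6(255 − c):
  R: 140 + 69 = 209 → 209
  G: 217 + 0.6×(255−217) = 217 + 22.8 = 239.8 → 240
  B: 197 + 34.8 = 231.8 → 232
After the tint: rgb(209, 240, 232) = #d1f0e8.
Lerp each channel 40% toward 0:
  R: 209 + 0.4×(0−209) = 209 − 83.6 = 125.4 → 125
  G: 240 − 96 = 144 → 144
  B: 232 + 0.4×(0−232) = 232 − 92.8 = 139.2 → 139
rgb(125, 144, 139) = #7d908b.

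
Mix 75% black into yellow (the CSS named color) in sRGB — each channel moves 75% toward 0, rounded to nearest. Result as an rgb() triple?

CSS yellow is rgb(255, 255, 0).
Per channel, c → c + 0.75(0 − c):
  R: 255 − 191.25 = 63.75 → 64
  G: 255 + 0.75×(0−255) = 255 − 191.25 = 63.75 → 64
  B: 0 + 0.75×(0−0) = 0 + 0 = 0 → 0

rgb(64, 64, 0)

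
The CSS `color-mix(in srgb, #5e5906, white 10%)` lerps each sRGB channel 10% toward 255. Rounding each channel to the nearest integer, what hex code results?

#6e6a1f

#5e5906 is rgb(94, 89, 6).
Per channel, c → c + 0.1(255 − c):
  R: 94 + 16.1 = 110.1 → 110
  G: 89 + 16.6 = 105.6 → 106
  B: 6 + 24.9 = 30.9 → 31
rgb(110, 106, 31) = #6e6a1f.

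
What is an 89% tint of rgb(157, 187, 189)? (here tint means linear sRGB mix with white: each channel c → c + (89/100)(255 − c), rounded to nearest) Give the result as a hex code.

#f4f8f8

An 89% tint moves each channel 89% toward 255:
  R: 157 + 87.22 = 244.22 → 244
  G: 187 + 0.89×(255−187) = 187 + 60.52 = 247.52 → 248
  B: 189 + 0.89×(255−189) = 189 + 58.74 = 247.74 → 248
rgb(244, 248, 248) = #f4f8f8.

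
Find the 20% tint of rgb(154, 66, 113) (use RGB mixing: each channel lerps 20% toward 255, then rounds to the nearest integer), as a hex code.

#ae688d

A 20% tint moves each channel 20% toward 255:
  R: 154 + 0.2×(255−154) = 154 + 20.2 = 174.2 → 174
  G: 66 + 0.2×(255−66) = 66 + 37.8 = 103.8 → 104
  B: 113 + 0.2×(255−113) = 113 + 28.4 = 141.4 → 141
rgb(174, 104, 141) = #ae688d.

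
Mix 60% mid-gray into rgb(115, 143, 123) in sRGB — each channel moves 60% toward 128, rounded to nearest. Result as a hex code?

Lerp each channel 60% toward 128:
  R: 115 + 0.6×(128−115) = 115 + 7.8 = 122.8 → 123
  G: 143 + 0.6×(128−143) = 143 − 9 = 134 → 134
  B: 123 + 0.6×(128−123) = 123 + 3 = 126 → 126
rgb(123, 134, 126) = #7b867e.

#7b867e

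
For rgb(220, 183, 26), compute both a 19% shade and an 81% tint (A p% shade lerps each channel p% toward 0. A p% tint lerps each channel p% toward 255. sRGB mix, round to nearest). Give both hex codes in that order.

#b29415, #f8f1d3

19% shade:
  R: 220 − 41.8 = 178.2 → 178
  G: 183 + 0.19×(0−183) = 183 − 34.77 = 148.23 → 148
  B: 26 + 0.19×(0−26) = 26 − 4.94 = 21.06 → 21
  → #b29415
81% tint:
  R: 220 + 28.35 = 248.35 → 248
  G: 183 + 0.81×(255−183) = 183 + 58.32 = 241.32 → 241
  B: 26 + 185.49 = 211.49 → 211
  → #f8f1d3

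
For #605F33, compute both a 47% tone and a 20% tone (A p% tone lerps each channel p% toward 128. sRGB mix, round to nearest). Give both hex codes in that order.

#605F33 is rgb(96, 95, 51).
47% tone:
  R: 96 + 0.47×(128−96) = 96 + 15.04 = 111.04 → 111
  G: 95 + 15.51 = 110.51 → 111
  B: 51 + 0.47×(128−51) = 51 + 36.19 = 87.19 → 87
  → #6F6F57
20% tone:
  R: 96 + 6.4 = 102.4 → 102
  G: 95 + 6.6 = 101.6 → 102
  B: 51 + 0.2×(128−51) = 51 + 15.4 = 66.4 → 66
  → #666642

#6F6F57, #666642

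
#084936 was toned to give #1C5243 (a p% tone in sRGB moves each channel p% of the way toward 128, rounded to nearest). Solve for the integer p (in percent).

17%

#084936 is rgb(8, 73, 54); #1C5243 is rgb(28, 82, 67).
On the R channel (widest range): 28 ≈ 8 + (p/100)(128 − 8), so p ≈ 100×(28 − 8)/(128 − 8) = 2000/120 = 16.67.
p = 17 reproduces all three channels after rounding.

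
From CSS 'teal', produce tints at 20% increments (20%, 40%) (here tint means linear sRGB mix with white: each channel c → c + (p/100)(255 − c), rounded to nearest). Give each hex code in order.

CSS teal is rgb(0, 128, 128).
20%: (0 + 51 = 51→51, 128 + 25.4 = 153.4→153, 128 + 25.4 = 153.4→153) → #339999
40%: (0 + 102 = 102→102, 128 + 50.8 = 178.8→179, 128 + 50.8 = 178.8→179) → #66B3B3

#339999, #66B3B3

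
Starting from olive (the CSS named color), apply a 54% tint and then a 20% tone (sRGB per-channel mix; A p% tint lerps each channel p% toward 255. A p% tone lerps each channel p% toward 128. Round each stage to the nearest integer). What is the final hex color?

CSS olive is rgb(128, 128, 0).
Lerp each channel 54% toward 255:
  R: 128 + 0.54×(255−128) = 128 + 68.58 = 196.58 → 197
  G: 128 + 0.54×(255−128) = 128 + 68.58 = 196.58 → 197
  B: 0 + 0.54×(255−0) = 0 + 137.7 = 137.7 → 138
After the tint: rgb(197, 197, 138) = #c5c58a.
A 20% tone moves each channel 20% toward 128:
  R: 197 + 0.2×(128−197) = 197 − 13.8 = 183.2 → 183
  G: 197 + 0.2×(128−197) = 197 − 13.8 = 183.2 → 183
  B: 138 − 2 = 136 → 136
rgb(183, 183, 136) = #b7b788.

#b7b788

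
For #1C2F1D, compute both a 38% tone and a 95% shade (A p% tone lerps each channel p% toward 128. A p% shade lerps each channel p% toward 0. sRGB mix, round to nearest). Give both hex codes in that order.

#424E43, #010201

#1C2F1D is rgb(28, 47, 29).
38% tone:
  R: 28 + 38 = 66 → 66
  G: 47 + 0.38×(128−47) = 47 + 30.78 = 77.78 → 78
  B: 29 + 0.38×(128−29) = 29 + 37.62 = 66.62 → 67
  → #424E43
95% shade:
  R: 28 + 0.95×(0−28) = 28 − 26.6 = 1.4 → 1
  G: 47 + 0.95×(0−47) = 47 − 44.65 = 2.35 → 2
  B: 29 + 0.95×(0−29) = 29 − 27.55 = 1.45 → 1
  → #010201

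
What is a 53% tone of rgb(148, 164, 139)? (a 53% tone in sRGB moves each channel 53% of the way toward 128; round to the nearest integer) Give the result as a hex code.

A 53% tone moves each channel 53% toward 128:
  R: 148 + 0.53×(128−148) = 148 − 10.6 = 137.4 → 137
  G: 164 + 0.53×(128−164) = 164 − 19.08 = 144.92 → 145
  B: 139 + 0.53×(128−139) = 139 − 5.83 = 133.17 → 133
rgb(137, 145, 133) = #899185.

#899185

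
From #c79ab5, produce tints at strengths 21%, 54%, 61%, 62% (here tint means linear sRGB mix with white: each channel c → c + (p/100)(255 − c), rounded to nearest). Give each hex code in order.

#d3afc5, #e5d1dd, #e9d8e2, #ead9e3

#c79ab5 is rgb(199, 154, 181).
21%: (199 + 11.76 = 210.76→211, 154 + 21.21 = 175.21→175, 181 + 15.54 = 196.54→197) → #d3afc5
54%: (199 + 30.24 = 229.24→229, 154 + 54.54 = 208.54→209, 181 + 39.96 = 220.96→221) → #e5d1dd
61%: (199 + 34.16 = 233.16→233, 154 + 61.61 = 215.61→216, 181 + 45.14 = 226.14→226) → #e9d8e2
62%: (199 + 34.72 = 233.72→234, 154 + 62.62 = 216.62→217, 181 + 45.88 = 226.88→227) → #ead9e3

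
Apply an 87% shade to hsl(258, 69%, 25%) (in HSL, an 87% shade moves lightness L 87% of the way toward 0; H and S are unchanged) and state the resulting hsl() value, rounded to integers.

hsl(258, 69%, 3%)

L moves 87% from 25 toward 0: 25 − 21.75 = 3.25 → 3.
H and S are unchanged.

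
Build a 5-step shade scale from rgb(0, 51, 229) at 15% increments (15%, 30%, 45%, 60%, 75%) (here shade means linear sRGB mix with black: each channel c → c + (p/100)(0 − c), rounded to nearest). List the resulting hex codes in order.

15%: (0→0, 51 − 7.65 = 43.35→43, 229 − 34.35 = 194.65→195) → #002BC3
30%: (0→0, 51 − 15.3 = 35.7→36, 229 − 68.7 = 160.3→160) → #0024A0
45%: (0→0, 51 − 22.95 = 28.05→28, 229 − 103.05 = 125.95→126) → #001C7E
60%: (0→0, 51 − 30.6 = 20.4→20, 229 − 137.4 = 91.6→92) → #00145C
75%: (0→0, 51 − 38.25 = 12.75→13, 229 − 171.75 = 57.25→57) → #000D39

#002BC3, #0024A0, #001C7E, #00145C, #000D39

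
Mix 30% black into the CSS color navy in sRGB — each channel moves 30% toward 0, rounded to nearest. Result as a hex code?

CSS navy is rgb(0, 0, 128).
Per channel, c → c + 0.3(0 − c):
  R: 0 + 0.3×(0−0) = 0 + 0 = 0 → 0
  G: 0 + 0.3×(0−0) = 0 + 0 = 0 → 0
  B: 128 − 38.4 = 89.6 → 90
rgb(0, 0, 90) = #00005A.

#00005A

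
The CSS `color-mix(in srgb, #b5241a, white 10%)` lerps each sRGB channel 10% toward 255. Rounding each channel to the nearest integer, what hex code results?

#bc3a31

#b5241a is rgb(181, 36, 26).
Per channel, c → c + 0.1(255 − c):
  R: 181 + 0.1×(255−181) = 181 + 7.4 = 188.4 → 188
  G: 36 + 21.9 = 57.9 → 58
  B: 26 + 22.9 = 48.9 → 49
rgb(188, 58, 49) = #bc3a31.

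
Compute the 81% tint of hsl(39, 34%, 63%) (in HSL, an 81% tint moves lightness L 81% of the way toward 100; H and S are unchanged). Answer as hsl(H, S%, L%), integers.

hsl(39, 34%, 93%)

L moves 81% from 63 toward 100: 63 + 29.97 = 92.97 → 93.
H and S are unchanged.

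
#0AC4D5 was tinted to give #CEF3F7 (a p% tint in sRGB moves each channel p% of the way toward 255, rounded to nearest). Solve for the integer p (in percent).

#0AC4D5 is rgb(10, 196, 213); #CEF3F7 is rgb(206, 243, 247).
On the R channel (widest range): 206 ≈ 10 + (p/100)(255 − 10), so p ≈ 100×(206 − 10)/(255 − 10) = 19600/245 = 80.00.
p = 80 reproduces all three channels after rounding.

80%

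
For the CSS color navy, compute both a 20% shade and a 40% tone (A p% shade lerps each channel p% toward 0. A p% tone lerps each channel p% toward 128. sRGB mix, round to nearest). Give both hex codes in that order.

#000066, #333380

CSS navy is rgb(0, 0, 128).
20% shade:
  R: 0 + 0.2×(0−0) = 0 + 0 = 0 → 0
  G: 0 + 0.2×(0−0) = 0 + 0 = 0 → 0
  B: 128 − 25.6 = 102.4 → 102
  → #000066
40% tone:
  R: 0 + 51.2 = 51.2 → 51
  G: 0 + 0.4×(128−0) = 0 + 51.2 = 51.2 → 51
  B: 128 + 0 = 128 → 128
  → #333380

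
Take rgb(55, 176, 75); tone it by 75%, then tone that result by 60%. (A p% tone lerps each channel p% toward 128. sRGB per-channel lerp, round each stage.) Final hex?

#79857B

A 75% tone moves each channel 75% toward 128:
  R: 55 + 54.75 = 109.75 → 110
  G: 176 − 36 = 140 → 140
  B: 75 + 39.75 = 114.75 → 115
After the tone: rgb(110, 140, 115) = #6E8C73.
A 60% tone moves each channel 60% toward 128:
  R: 110 + 0.6×(128−110) = 110 + 10.8 = 120.8 → 121
  G: 140 − 7.2 = 132.8 → 133
  B: 115 + 0.6×(128−115) = 115 + 7.8 = 122.8 → 123
rgb(121, 133, 123) = #79857B.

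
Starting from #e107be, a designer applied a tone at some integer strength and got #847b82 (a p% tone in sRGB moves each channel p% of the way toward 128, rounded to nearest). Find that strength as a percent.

96%

#e107be is rgb(225, 7, 190); #847b82 is rgb(132, 123, 130).
On the G channel (widest range): 123 ≈ 7 + (p/100)(128 − 7), so p ≈ 100×(123 − 7)/(128 − 7) = 11600/121 = 95.87.
p = 96 reproduces all three channels after rounding.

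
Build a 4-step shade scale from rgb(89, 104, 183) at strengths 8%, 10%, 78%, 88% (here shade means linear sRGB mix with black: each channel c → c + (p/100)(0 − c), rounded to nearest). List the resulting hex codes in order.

#5260A8, #505EA5, #141728, #0B0C16

8%: (89 − 7.12 = 81.88→82, 104 − 8.32 = 95.68→96, 183 − 14.64 = 168.36→168) → #5260A8
10%: (89 − 8.9 = 80.1→80, 104 − 10.4 = 93.6→94, 183 − 18.3 = 164.7→165) → #505EA5
78%: (89 − 69.42 = 19.58→20, 104 − 81.12 = 22.88→23, 183 − 142.74 = 40.26→40) → #141728
88%: (89 − 78.32 = 10.68→11, 104 − 91.52 = 12.48→12, 183 − 161.04 = 21.96→22) → #0B0C16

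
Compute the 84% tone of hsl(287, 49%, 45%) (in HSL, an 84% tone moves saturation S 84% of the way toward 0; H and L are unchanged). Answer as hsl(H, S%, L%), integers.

S moves 84% from 49 toward 0: 49 − 41.16 = 7.84 → 8.
H and L are unchanged.

hsl(287, 8%, 45%)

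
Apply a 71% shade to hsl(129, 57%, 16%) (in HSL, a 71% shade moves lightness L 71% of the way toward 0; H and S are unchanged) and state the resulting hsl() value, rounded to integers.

hsl(129, 57%, 5%)

L moves 71% from 16 toward 0: 16 − 11.36 = 4.64 → 5.
H and S are unchanged.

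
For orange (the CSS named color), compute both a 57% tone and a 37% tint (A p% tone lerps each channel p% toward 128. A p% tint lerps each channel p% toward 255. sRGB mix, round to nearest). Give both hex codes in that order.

CSS orange is rgb(255, 165, 0).
57% tone:
  R: 255 + 0.57×(128−255) = 255 − 72.39 = 182.61 → 183
  G: 165 − 21.09 = 143.91 → 144
  B: 0 + 72.96 = 72.96 → 73
  → #B79049
37% tint:
  R: 255 + 0.37×(255−255) = 255 + 0 = 255 → 255
  G: 165 + 0.37×(255−165) = 165 + 33.3 = 198.3 → 198
  B: 0 + 0.37×(255−0) = 0 + 94.35 = 94.35 → 94
  → #FFC65E

#B79049, #FFC65E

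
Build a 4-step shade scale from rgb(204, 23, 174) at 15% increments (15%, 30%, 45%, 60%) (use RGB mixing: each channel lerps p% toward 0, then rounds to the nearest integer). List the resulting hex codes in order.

#AD1494, #8F107A, #700D60, #520946

15%: (204 − 30.6 = 173.4→173, 23 − 3.45 = 19.55→20, 174 − 26.1 = 147.9→148) → #AD1494
30%: (204 − 61.2 = 142.8→143, 23 − 6.9 = 16.1→16, 174 − 52.2 = 121.8→122) → #8F107A
45%: (204 − 91.8 = 112.2→112, 23 − 10.35 = 12.65→13, 174 − 78.3 = 95.7→96) → #700D60
60%: (204 − 122.4 = 81.6→82, 23 − 13.8 = 9.2→9, 174 − 104.4 = 69.6→70) → #520946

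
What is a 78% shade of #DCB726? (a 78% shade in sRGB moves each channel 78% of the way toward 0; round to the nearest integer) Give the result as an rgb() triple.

#DCB726 is rgb(220, 183, 38).
A 78% shade moves each channel 78% toward 0:
  R: 220 + 0.78×(0−220) = 220 − 171.6 = 48.4 → 48
  G: 183 − 142.74 = 40.26 → 40
  B: 38 − 29.64 = 8.36 → 8

rgb(48, 40, 8)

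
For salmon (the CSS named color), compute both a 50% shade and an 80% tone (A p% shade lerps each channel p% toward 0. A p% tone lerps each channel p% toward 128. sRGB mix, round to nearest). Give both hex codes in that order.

#7d4039, #98807d

CSS salmon is rgb(250, 128, 114).
50% shade:
  R: 250 + 0.5×(0−250) = 250 − 125 = 125 → 125
  G: 128 + 0.5×(0−128) = 128 − 64 = 64 → 64
  B: 114 + 0.5×(0−114) = 114 − 57 = 57 → 57
  → #7d4039
80% tone:
  R: 250 + 0.8×(128−250) = 250 − 97.6 = 152.4 → 152
  G: 128 + 0 = 128 → 128
  B: 114 + 11.2 = 125.2 → 125
  → #98807d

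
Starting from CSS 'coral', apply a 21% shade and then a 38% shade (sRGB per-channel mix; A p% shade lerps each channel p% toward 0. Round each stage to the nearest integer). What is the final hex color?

CSS coral is rgb(255, 127, 80).
A 21% shade moves each channel 21% toward 0:
  R: 255 − 53.55 = 201.45 → 201
  G: 127 + 0.21×(0−127) = 127 − 26.67 = 100.33 → 100
  B: 80 + 0.21×(0−80) = 80 − 16.8 = 63.2 → 63
After the shade: rgb(201, 100, 63) = #c9643f.
Lerp each channel 38% toward 0:
  R: 201 + 0.38×(0−201) = 201 − 76.38 = 124.62 → 125
  G: 100 + 0.38×(0−100) = 100 − 38 = 62 → 62
  B: 63 − 23.94 = 39.06 → 39
rgb(125, 62, 39) = #7d3e27.

#7d3e27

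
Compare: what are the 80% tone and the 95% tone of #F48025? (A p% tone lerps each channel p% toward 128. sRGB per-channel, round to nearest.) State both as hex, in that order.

#F48025 is rgb(244, 128, 37).
80% tone:
  R: 244 − 92.8 = 151.2 → 151
  G: 128 + 0.8×(128−128) = 128 + 0 = 128 → 128
  B: 37 + 0.8×(128−37) = 37 + 72.8 = 109.8 → 110
  → #97806E
95% tone:
  R: 244 − 110.2 = 133.8 → 134
  G: 128 + 0.95×(128−128) = 128 + 0 = 128 → 128
  B: 37 + 86.45 = 123.45 → 123
  → #86807B

#97806E, #86807B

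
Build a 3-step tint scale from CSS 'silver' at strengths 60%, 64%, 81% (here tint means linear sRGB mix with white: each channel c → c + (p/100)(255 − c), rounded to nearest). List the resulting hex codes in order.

CSS silver is rgb(192, 192, 192).
60%: (192 + 37.8 = 229.8→230, 192 + 37.8 = 229.8→230, 192 + 37.8 = 229.8→230) → #E6E6E6
64%: (192 + 40.32 = 232.32→232, 192 + 40.32 = 232.32→232, 192 + 40.32 = 232.32→232) → #E8E8E8
81%: (192 + 51.03 = 243.03→243, 192 + 51.03 = 243.03→243, 192 + 51.03 = 243.03→243) → #F3F3F3

#E6E6E6, #E8E8E8, #F3F3F3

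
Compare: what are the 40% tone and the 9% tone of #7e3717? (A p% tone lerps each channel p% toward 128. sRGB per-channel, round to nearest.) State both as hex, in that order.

#7e3717 is rgb(126, 55, 23).
40% tone:
  R: 126 + 0.4×(128−126) = 126 + 0.8 = 126.8 → 127
  G: 55 + 0.4×(128−55) = 55 + 29.2 = 84.2 → 84
  B: 23 + 42 = 65 → 65
  → #7f5441
9% tone:
  R: 126 + 0.09×(128−126) = 126 + 0.18 = 126.18 → 126
  G: 55 + 0.09×(128−55) = 55 + 6.57 = 61.57 → 62
  B: 23 + 0.09×(128−23) = 23 + 9.45 = 32.45 → 32
  → #7e3e20

#7f5441, #7e3e20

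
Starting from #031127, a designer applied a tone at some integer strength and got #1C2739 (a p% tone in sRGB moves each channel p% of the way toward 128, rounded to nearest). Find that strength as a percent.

#031127 is rgb(3, 17, 39); #1C2739 is rgb(28, 39, 57).
On the R channel (widest range): 28 ≈ 3 + (p/100)(128 − 3), so p ≈ 100×(28 − 3)/(128 − 3) = 2500/125 = 20.00.
p = 20 reproduces all three channels after rounding.

20%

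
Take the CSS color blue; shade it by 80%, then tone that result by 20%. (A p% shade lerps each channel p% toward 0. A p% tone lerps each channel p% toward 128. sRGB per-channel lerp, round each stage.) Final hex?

CSS blue is rgb(0, 0, 255).
An 80% shade moves each channel 80% toward 0:
  R: 0 + 0.8×(0−0) = 0 + 0 = 0 → 0
  G: 0 + 0.8×(0−0) = 0 + 0 = 0 → 0
  B: 255 + 0.8×(0−255) = 255 − 204 = 51 → 51
After the shade: rgb(0, 0, 51) = #000033.
A 20% tone moves each channel 20% toward 128:
  R: 0 + 0.2×(128−0) = 0 + 25.6 = 25.6 → 26
  G: 0 + 25.6 = 25.6 → 26
  B: 51 + 0.2×(128−51) = 51 + 15.4 = 66.4 → 66
rgb(26, 26, 66) = #1A1A42.

#1A1A42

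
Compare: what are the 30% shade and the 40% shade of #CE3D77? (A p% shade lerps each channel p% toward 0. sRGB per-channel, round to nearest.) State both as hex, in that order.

#902B53, #7C2547

#CE3D77 is rgb(206, 61, 119).
30% shade:
  R: 206 + 0.3×(0−206) = 206 − 61.8 = 144.2 → 144
  G: 61 + 0.3×(0−61) = 61 − 18.3 = 42.7 → 43
  B: 119 + 0.3×(0−119) = 119 − 35.7 = 83.3 → 83
  → #902B53
40% shade:
  R: 206 + 0.4×(0−206) = 206 − 82.4 = 123.6 → 124
  G: 61 + 0.4×(0−61) = 61 − 24.4 = 36.6 → 37
  B: 119 + 0.4×(0−119) = 119 − 47.6 = 71.4 → 71
  → #7C2547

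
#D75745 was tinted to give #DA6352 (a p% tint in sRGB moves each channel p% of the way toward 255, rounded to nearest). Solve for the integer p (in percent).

7%

#D75745 is rgb(215, 87, 69); #DA6352 is rgb(218, 99, 82).
On the B channel (widest range): 82 ≈ 69 + (p/100)(255 − 69), so p ≈ 100×(82 − 69)/(255 − 69) = 1300/186 = 6.99.
p = 7 reproduces all three channels after rounding.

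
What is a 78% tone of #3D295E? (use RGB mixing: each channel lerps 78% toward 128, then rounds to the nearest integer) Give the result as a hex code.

#3D295E is rgb(61, 41, 94).
Lerp each channel 78% toward 128:
  R: 61 + 52.26 = 113.26 → 113
  G: 41 + 67.86 = 108.86 → 109
  B: 94 + 0.78×(128−94) = 94 + 26.52 = 120.52 → 121
rgb(113, 109, 121) = #716D79.

#716D79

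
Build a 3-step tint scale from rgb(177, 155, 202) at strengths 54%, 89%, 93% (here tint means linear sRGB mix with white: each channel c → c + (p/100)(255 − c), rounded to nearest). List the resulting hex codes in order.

54%: (177 + 42.12 = 219.12→219, 155 + 54 = 209→209, 202 + 28.62 = 230.62→231) → #DBD1E7
89%: (177 + 69.42 = 246.42→246, 155 + 89 = 244→244, 202 + 47.17 = 249.17→249) → #F6F4F9
93%: (177 + 72.54 = 249.54→250, 155 + 93 = 248→248, 202 + 49.29 = 251.29→251) → #FAF8FB

#DBD1E7, #F6F4F9, #FAF8FB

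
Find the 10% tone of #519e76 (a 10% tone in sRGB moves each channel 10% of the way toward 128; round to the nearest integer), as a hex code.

#569b77

#519e76 is rgb(81, 158, 118).
Lerp each channel 10% toward 128:
  R: 81 + 4.7 = 85.7 → 86
  G: 158 + 0.1×(128−158) = 158 − 3 = 155 → 155
  B: 118 + 1 = 119 → 119
rgb(86, 155, 119) = #569b77.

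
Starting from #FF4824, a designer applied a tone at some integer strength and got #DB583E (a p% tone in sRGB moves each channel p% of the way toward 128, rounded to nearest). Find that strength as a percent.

#FF4824 is rgb(255, 72, 36); #DB583E is rgb(219, 88, 62).
On the R channel (widest range): 219 ≈ 255 + (p/100)(128 − 255), so p ≈ 100×(219 − 255)/(128 − 255) = -3600/-127 = 28.35.
p = 28 reproduces all three channels after rounding.

28%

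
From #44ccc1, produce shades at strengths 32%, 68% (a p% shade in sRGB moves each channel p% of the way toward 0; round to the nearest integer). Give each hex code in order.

#2e8b83, #16413e

#44ccc1 is rgb(68, 204, 193).
32%: (68 − 21.76 = 46.24→46, 204 − 65.28 = 138.72→139, 193 − 61.76 = 131.24→131) → #2e8b83
68%: (68 − 46.24 = 21.76→22, 204 − 138.72 = 65.28→65, 193 − 131.24 = 61.76→62) → #16413e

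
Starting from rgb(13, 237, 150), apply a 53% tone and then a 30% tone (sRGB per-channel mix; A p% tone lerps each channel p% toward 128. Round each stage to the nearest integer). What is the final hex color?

A 53% tone moves each channel 53% toward 128:
  R: 13 + 0.53×(128−13) = 13 + 60.95 = 73.95 → 74
  G: 237 + 0.53×(128−237) = 237 − 57.77 = 179.23 → 179
  B: 150 − 11.66 = 138.34 → 138
After the tone: rgb(74, 179, 138) = #4ab38a.
Per channel, c → c + 0.3(128 − c):
  R: 74 + 0.3×(128−74) = 74 + 16.2 = 90.2 → 90
  G: 179 − 15.3 = 163.7 → 164
  B: 138 + 0.3×(128−138) = 138 − 3 = 135 → 135
rgb(90, 164, 135) = #5aa487.

#5aa487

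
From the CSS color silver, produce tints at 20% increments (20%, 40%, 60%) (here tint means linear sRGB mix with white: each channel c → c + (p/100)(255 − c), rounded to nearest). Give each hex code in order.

CSS silver is rgb(192, 192, 192).
20%: (192 + 12.6 = 204.6→205, 192 + 12.6 = 204.6→205, 192 + 12.6 = 204.6→205) → #cdcdcd
40%: (192 + 25.2 = 217.2→217, 192 + 25.2 = 217.2→217, 192 + 25.2 = 217.2→217) → #d9d9d9
60%: (192 + 37.8 = 229.8→230, 192 + 37.8 = 229.8→230, 192 + 37.8 = 229.8→230) → #e6e6e6

#cdcdcd, #d9d9d9, #e6e6e6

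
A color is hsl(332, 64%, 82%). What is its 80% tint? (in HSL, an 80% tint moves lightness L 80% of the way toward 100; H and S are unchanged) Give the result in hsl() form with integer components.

hsl(332, 64%, 96%)

L moves 80% from 82 toward 100: 82 + 14.4 = 96.4 → 96.
H and S are unchanged.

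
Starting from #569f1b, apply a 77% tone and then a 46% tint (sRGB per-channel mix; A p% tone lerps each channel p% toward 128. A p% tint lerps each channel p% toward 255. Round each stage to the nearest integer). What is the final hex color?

#569f1b is rgb(86, 159, 27).
A 77% tone moves each channel 77% toward 128:
  R: 86 + 32.34 = 118.34 → 118
  G: 159 − 23.87 = 135.13 → 135
  B: 27 + 77.77 = 104.77 → 105
After the tone: rgb(118, 135, 105) = #768769.
Per channel, c → c + 0.46(255 − c):
  R: 118 + 63.02 = 181.02 → 181
  G: 135 + 55.2 = 190.2 → 190
  B: 105 + 69 = 174 → 174
rgb(181, 190, 174) = #b5beae.

#b5beae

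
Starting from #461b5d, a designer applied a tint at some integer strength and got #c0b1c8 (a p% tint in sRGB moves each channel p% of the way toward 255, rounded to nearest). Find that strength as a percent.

#461b5d is rgb(70, 27, 93); #c0b1c8 is rgb(192, 177, 200).
On the G channel (widest range): 177 ≈ 27 + (p/100)(255 − 27), so p ≈ 100×(177 − 27)/(255 − 27) = 15000/228 = 65.79.
p = 66 reproduces all three channels after rounding.

66%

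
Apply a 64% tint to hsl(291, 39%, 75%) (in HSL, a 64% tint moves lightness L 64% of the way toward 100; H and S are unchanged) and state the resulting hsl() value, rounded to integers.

hsl(291, 39%, 91%)

L moves 64% from 75 toward 100: 75 + 16 = 91 → 91.
H and S are unchanged.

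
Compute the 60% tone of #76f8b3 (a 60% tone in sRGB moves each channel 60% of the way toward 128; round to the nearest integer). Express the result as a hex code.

#7cb094

#76f8b3 is rgb(118, 248, 179).
A 60% tone moves each channel 60% toward 128:
  R: 118 + 0.6×(128−118) = 118 + 6 = 124 → 124
  G: 248 − 72 = 176 → 176
  B: 179 + 0.6×(128−179) = 179 − 30.6 = 148.4 → 148
rgb(124, 176, 148) = #7cb094.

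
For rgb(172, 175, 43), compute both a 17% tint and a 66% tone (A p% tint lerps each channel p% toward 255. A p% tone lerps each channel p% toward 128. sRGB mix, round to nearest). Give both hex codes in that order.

17% tint:
  R: 172 + 14.11 = 186.11 → 186
  G: 175 + 13.6 = 188.6 → 189
  B: 43 + 0.17×(255−43) = 43 + 36.04 = 79.04 → 79
  → #BABD4F
66% tone:
  R: 172 + 0.66×(128−172) = 172 − 29.04 = 142.96 → 143
  G: 175 − 31.02 = 143.98 → 144
  B: 43 + 56.1 = 99.1 → 99
  → #8F9063

#BABD4F, #8F9063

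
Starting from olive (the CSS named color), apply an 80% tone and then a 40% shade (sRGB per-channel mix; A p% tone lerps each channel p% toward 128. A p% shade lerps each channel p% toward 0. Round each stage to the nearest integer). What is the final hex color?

CSS olive is rgb(128, 128, 0).
Lerp each channel 80% toward 128:
  R: 128 + 0.8×(128−128) = 128 + 0 = 128 → 128
  G: 128 + 0.8×(128−128) = 128 + 0 = 128 → 128
  B: 0 + 102.4 = 102.4 → 102
After the tone: rgb(128, 128, 102) = #808066.
A 40% shade moves each channel 40% toward 0:
  R: 128 − 51.2 = 76.8 → 77
  G: 128 + 0.4×(0−128) = 128 − 51.2 = 76.8 → 77
  B: 102 + 0.4×(0−102) = 102 − 40.8 = 61.2 → 61
rgb(77, 77, 61) = #4d4d3d.

#4d4d3d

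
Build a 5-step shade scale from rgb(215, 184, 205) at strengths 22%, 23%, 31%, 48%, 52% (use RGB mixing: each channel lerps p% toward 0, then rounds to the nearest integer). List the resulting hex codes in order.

22%: (215 − 47.3 = 167.7→168, 184 − 40.48 = 143.52→144, 205 − 45.1 = 159.9→160) → #A890A0
23%: (215 − 49.45 = 165.55→166, 184 − 42.32 = 141.68→142, 205 − 47.15 = 157.85→158) → #A68E9E
31%: (215 − 66.65 = 148.35→148, 184 − 57.04 = 126.96→127, 205 − 63.55 = 141.45→141) → #947F8D
48%: (215 − 103.2 = 111.8→112, 184 − 88.32 = 95.68→96, 205 − 98.4 = 106.6→107) → #70606B
52%: (215 − 111.8 = 103.2→103, 184 − 95.68 = 88.32→88, 205 − 106.6 = 98.4→98) → #675862

#A890A0, #A68E9E, #947F8D, #70606B, #675862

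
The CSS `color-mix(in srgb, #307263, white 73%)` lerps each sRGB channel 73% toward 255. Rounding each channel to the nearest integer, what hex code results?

#307263 is rgb(48, 114, 99).
Per channel, c → c + 0.73(255 − c):
  R: 48 + 0.73×(255−48) = 48 + 151.11 = 199.11 → 199
  G: 114 + 0.73×(255−114) = 114 + 102.93 = 216.93 → 217
  B: 99 + 113.88 = 212.88 → 213
rgb(199, 217, 213) = #C7D9D5.

#C7D9D5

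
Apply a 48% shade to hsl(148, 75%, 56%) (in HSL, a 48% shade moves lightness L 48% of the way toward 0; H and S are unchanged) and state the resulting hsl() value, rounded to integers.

L moves 48% from 56 toward 0: 56 − 26.88 = 29.12 → 29.
H and S are unchanged.

hsl(148, 75%, 29%)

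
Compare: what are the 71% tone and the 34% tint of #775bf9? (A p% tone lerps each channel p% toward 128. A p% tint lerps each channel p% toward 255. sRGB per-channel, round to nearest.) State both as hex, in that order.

#775bf9 is rgb(119, 91, 249).
71% tone:
  R: 119 + 6.39 = 125.39 → 125
  G: 91 + 0.71×(128−91) = 91 + 26.27 = 117.27 → 117
  B: 249 + 0.71×(128−249) = 249 − 85.91 = 163.09 → 163
  → #7d75a3
34% tint:
  R: 119 + 46.24 = 165.24 → 165
  G: 91 + 0.34×(255−91) = 91 + 55.76 = 146.76 → 147
  B: 249 + 0.34×(255−249) = 249 + 2.04 = 251.04 → 251
  → #a593fb

#7d75a3, #a593fb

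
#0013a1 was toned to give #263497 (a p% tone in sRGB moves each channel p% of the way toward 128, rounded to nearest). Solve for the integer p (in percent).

30%

#0013a1 is rgb(0, 19, 161); #263497 is rgb(38, 52, 151).
On the R channel (widest range): 38 ≈ 0 + (p/100)(128 − 0), so p ≈ 100×(38 − 0)/(128 − 0) = 3800/128 = 29.69.
p = 30 reproduces all three channels after rounding.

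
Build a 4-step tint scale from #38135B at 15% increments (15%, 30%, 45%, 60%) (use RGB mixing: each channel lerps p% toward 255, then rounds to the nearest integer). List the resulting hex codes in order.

#563674, #745A8C, #927DA5, #AFA1BD

#38135B is rgb(56, 19, 91).
15%: (56 + 29.85 = 85.85→86, 19 + 35.4 = 54.4→54, 91 + 24.6 = 115.6→116) → #563674
30%: (56 + 59.7 = 115.7→116, 19 + 70.8 = 89.8→90, 91 + 49.2 = 140.2→140) → #745A8C
45%: (56 + 89.55 = 145.55→146, 19 + 106.2 = 125.2→125, 91 + 73.8 = 164.8→165) → #927DA5
60%: (56 + 119.4 = 175.4→175, 19 + 141.6 = 160.6→161, 91 + 98.4 = 189.4→189) → #AFA1BD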